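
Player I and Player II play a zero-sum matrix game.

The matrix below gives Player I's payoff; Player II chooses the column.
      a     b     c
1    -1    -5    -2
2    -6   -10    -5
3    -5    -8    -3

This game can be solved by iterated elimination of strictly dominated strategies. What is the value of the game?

Row 2 is strictly dominated by row 1 (-1>-6, -5>-10, -2>-5); eliminate 2.
Row 3 is strictly dominated by row 1 (-1>-5, -5>-8, -2>-3); eliminate 3.
Column c is strictly dominated by b for Player II (-5<-2); eliminate c.
Column a is strictly dominated by b for Player II (-5<-1); eliminate a.
Only (1, b) remains, with payoff -5.

-5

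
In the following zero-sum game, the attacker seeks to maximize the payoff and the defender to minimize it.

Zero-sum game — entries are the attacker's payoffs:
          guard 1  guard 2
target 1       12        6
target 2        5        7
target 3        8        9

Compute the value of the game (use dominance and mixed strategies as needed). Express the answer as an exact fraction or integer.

60/7

Row target 2 is strictly dominated by row target 3, so the attacker never plays it.
The remaining 2×2 game on (target 1, target 3) × (guard 1, guard 2) has no saddle point. Let the attacker play target 1 with probability p; indifference gives 12p + 8(1−p) = 6p + 9(1−p), so p = 1/7.
Similarly the defender's optimal q on guard 1 is 3/7, and the value is 12·(3/7) + (6)·(4/7) = 60/7.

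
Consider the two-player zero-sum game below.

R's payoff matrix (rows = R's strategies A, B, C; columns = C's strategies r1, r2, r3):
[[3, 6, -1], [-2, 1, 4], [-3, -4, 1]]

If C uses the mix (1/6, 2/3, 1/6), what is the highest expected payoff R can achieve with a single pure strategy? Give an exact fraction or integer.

A: (3)·(1/6) + (6)·(2/3) + (-1)·(1/6) = 13/3.
B: (-2)·(1/6) + (1)·(2/3) + (4)·(1/6) = 1.
C: (-3)·(1/6) + (-4)·(2/3) + (1)·(1/6) = -3.
The best pure response is A with expected payoff 13/3.

13/3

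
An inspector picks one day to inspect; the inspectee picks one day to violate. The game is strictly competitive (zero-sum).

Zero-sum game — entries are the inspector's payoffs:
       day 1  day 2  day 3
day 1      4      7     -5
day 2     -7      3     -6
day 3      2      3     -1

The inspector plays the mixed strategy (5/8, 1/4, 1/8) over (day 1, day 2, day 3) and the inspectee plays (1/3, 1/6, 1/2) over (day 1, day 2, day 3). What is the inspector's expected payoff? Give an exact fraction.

Against (1/3, 1/6, 1/2), each row's expected payoff is day 1: 0; day 2: -29/6; day 3: 2/3.
Taking the (5/8, 1/4, 1/8)-weighted average: (5/8)·(0) + (1/4)·(-29/6) + (1/8)·(2/3) = -9/8.

-9/8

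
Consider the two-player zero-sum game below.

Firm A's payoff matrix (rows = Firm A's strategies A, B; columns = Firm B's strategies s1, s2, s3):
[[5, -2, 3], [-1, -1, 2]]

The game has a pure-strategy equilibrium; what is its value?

Row minima: -2, -1 → Firm A's maximin is -1.
Column maxima: 5, -1, 3 → Firm B's minimax is -1.
They coincide at (B, s2), so the value is -1.

-1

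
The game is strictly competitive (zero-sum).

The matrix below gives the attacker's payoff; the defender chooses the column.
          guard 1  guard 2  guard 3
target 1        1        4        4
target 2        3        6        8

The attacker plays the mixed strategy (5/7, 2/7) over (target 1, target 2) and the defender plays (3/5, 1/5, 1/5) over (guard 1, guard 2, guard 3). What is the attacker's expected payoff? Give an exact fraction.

101/35

Against (3/5, 1/5, 1/5), each row's expected payoff is target 1: 11/5; target 2: 23/5.
Taking the (5/7, 2/7)-weighted average: (5/7)·(11/5) + (2/7)·(23/5) = 101/35.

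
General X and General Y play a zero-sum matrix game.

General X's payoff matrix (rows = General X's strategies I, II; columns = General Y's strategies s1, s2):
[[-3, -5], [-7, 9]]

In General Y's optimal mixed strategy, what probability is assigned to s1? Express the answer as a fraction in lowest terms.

7/9

Row minima are -5 and -7, so General X's maximin is -5; column maxima are -3 and 9, so General Y's minimax is -3. These differ, so the equilibrium is in mixed strategies.
Let General Y play s1 with probability q. General X is indifferent when −3q − 5(1−q) = −7q + 9(1−q), giving q = 7/9.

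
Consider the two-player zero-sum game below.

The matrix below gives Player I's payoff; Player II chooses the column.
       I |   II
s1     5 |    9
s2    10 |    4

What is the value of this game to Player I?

7

Row minima are 5 and 4, so Player I's maximin is 5; column maxima are 10 and 9, so Player II's minimax is 9. These differ, so the equilibrium is in mixed strategies.
Let Player I play s1 with probability p. Player II is indifferent when 5p + 10(1−p) = 9p + 4(1−p), giving p = 3/5.
Let Player II play I with probability q. Player I is indifferent when 5q + 9(1−q) = 10q + 4(1−q), giving q = 1/2.
The value is 5·(1/2) + (9)·(1/2) = 7.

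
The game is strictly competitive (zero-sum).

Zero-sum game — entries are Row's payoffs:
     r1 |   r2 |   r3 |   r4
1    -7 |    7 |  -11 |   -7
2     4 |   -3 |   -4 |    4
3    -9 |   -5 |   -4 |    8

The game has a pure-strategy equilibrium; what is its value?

-4

Row minima: -11, -4, -9 → Row's maximin is -4.
Column maxima: 4, 7, -4, 8 → Column's minimax is -4.
They coincide at (2, r3), so the value is -4.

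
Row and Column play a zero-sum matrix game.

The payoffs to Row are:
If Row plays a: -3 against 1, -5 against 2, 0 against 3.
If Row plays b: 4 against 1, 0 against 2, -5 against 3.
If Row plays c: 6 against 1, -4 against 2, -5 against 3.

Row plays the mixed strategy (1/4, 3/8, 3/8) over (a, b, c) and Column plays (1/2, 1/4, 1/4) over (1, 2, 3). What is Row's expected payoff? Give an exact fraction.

Against (1/2, 1/4, 1/4), each row's expected payoff is a: -11/4; b: 3/4; c: 3/4.
Taking the (1/4, 3/8, 3/8)-weighted average: (1/4)·(-11/4) + (3/8)·(3/4) + (3/8)·(3/4) = -1/8.

-1/8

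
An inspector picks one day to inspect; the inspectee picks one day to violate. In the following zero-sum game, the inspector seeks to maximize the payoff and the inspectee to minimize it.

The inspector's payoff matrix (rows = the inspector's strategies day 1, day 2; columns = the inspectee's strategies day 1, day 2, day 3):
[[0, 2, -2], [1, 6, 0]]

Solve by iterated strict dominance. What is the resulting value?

0

Column day 1 is strictly dominated by day 3 for the inspectee (-2<0, 0<1); eliminate day 1.
Row day 1 is strictly dominated by row day 2 (6>2, 0>-2); eliminate day 1.
Column day 2 is strictly dominated by day 3 for the inspectee (0<6); eliminate day 2.
Only (day 2, day 3) remains, with payoff 0.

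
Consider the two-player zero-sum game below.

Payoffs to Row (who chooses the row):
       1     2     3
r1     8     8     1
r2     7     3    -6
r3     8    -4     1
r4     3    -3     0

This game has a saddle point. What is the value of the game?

1

Row minima: 1, -6, -4, -3 → Row's maximin is 1.
Column maxima: 8, 8, 1 → Column's minimax is 1.
They coincide at (r1, 3), so the value is 1.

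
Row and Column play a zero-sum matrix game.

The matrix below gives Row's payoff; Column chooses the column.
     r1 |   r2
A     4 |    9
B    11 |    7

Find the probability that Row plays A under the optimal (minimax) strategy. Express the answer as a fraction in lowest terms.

Row minima are 4 and 7, so Row's maximin is 7; column maxima are 11 and 9, so Column's minimax is 9. These differ, so the equilibrium is in mixed strategies.
Let Row play A with probability p. Column is indifferent when 4p + 11(1−p) = 9p + 7(1−p), giving p = 4/9.

4/9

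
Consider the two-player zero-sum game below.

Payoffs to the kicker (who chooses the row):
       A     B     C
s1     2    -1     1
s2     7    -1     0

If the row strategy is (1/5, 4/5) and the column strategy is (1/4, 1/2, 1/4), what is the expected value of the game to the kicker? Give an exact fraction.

Against (1/4, 1/2, 1/4), each row's expected payoff is s1: 1/4; s2: 5/4.
Taking the (1/5, 4/5)-weighted average: (1/5)·(1/4) + (4/5)·(5/4) = 21/20.

21/20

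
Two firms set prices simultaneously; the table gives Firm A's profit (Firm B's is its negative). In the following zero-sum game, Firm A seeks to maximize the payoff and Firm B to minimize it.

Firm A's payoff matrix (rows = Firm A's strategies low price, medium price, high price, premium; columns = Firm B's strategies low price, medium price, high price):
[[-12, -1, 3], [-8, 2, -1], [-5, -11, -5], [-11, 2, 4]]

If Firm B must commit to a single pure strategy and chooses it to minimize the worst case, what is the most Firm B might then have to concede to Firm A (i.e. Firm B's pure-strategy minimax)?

The worst case (largest entry) in each column is low price: -5, medium price: 2, high price: 4.
The best (smallest) of these is -5.

-5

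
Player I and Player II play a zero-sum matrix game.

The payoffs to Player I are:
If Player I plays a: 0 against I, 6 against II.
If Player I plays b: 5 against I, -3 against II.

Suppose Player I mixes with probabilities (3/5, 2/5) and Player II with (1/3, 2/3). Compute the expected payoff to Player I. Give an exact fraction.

Against (1/3, 2/3), each row's expected payoff is a: 4; b: -1/3.
Taking the (3/5, 2/5)-weighted average: (3/5)·(4) + (2/5)·(-1/3) = 34/15.

34/15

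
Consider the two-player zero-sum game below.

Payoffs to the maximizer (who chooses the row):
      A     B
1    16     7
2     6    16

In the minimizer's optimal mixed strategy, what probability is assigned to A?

Row minima are 7 and 6, so the maximizer's maximin is 7; column maxima are 16 and 16, so the minimizer's minimax is 16. These differ, so the equilibrium is in mixed strategies.
Let the minimizer play A with probability q. The maximizer is indifferent when 16q + 7(1−q) = 6q + 16(1−q), giving q = 9/19.

9/19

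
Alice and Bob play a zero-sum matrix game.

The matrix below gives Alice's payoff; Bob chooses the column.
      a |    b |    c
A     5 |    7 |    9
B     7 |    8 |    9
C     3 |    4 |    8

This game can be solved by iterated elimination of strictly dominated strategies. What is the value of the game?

Row C is strictly dominated by row A (5>3, 7>4, 9>8); eliminate C.
Column c is strictly dominated by a for Bob (5<9, 7<9); eliminate c.
Column b is strictly dominated by a for Bob (5<7, 7<8); eliminate b.
Row A is strictly dominated by row B (7>5); eliminate A.
Only (B, a) remains, with payoff 7.

7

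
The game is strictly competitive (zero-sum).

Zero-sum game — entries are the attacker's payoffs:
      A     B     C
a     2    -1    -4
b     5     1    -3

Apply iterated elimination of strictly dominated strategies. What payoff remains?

Column B is strictly dominated by C for the defender (-4<-1, -3<1); eliminate B.
Column A is strictly dominated by C for the defender (-4<2, -3<5); eliminate A.
Row a is strictly dominated by row b (-3>-4); eliminate a.
Only (b, C) remains, with payoff -3.

-3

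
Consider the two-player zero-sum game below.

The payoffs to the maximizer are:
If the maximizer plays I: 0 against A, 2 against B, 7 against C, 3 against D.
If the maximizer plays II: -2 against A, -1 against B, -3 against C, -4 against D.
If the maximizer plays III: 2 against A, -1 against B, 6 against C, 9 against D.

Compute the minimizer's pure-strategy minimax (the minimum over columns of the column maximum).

The worst case (largest entry) in each column is A: 2, B: 2, C: 7, D: 9.
The best (smallest) of these is 2.

2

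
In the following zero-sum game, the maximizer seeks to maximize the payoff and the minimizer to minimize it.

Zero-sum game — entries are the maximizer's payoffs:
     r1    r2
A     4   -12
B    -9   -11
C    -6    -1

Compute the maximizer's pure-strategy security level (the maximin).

-6

The worst-case payoff for each row is A: -12, B: -11, C: -6.
The best of these is -6.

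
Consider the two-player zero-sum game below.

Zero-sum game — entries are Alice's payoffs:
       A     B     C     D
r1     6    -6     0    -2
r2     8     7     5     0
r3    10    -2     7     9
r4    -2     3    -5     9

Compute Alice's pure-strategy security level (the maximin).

The worst-case payoff for each row is r1: -6, r2: 0, r3: -2, r4: -5.
The best of these is 0.

0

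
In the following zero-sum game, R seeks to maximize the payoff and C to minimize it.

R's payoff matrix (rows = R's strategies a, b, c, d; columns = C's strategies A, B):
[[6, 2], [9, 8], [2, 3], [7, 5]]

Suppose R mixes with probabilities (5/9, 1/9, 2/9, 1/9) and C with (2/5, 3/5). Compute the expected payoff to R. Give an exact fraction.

Against (2/5, 3/5), each row's expected payoff is a: 18/5; b: 42/5; c: 13/5; d: 29/5.
Taking the (5/9, 1/9, 2/9, 1/9)-weighted average: (5/9)·(18/5) + (1/9)·(42/5) + (2/9)·(13/5) + (1/9)·(29/5) = 187/45.

187/45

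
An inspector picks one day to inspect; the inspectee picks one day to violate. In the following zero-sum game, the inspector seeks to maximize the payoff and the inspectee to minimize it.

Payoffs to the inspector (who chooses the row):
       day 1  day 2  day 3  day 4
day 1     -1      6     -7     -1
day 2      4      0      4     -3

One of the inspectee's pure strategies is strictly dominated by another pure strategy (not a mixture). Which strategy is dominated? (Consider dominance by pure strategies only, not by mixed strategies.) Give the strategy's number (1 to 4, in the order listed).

The inspectee prefers columns that give the inspector less. Compare day 2 with day 4: -1 < 6, -3 < 0.
So day 4 strictly dominates day 2 for the inspectee; day 2 is strictly dominated.

2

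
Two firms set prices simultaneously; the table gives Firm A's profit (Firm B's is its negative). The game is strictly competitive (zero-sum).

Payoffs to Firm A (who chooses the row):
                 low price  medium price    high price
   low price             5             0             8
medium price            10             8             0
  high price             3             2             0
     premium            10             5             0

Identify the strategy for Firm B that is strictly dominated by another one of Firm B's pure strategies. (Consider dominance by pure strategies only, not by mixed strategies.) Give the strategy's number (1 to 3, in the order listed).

1

Firm B prefers columns that give Firm A less. Compare low price with medium price: 0 < 5, 8 < 10, 2 < 3, 5 < 10.
So medium price strictly dominates low price for Firm B; low price is strictly dominated.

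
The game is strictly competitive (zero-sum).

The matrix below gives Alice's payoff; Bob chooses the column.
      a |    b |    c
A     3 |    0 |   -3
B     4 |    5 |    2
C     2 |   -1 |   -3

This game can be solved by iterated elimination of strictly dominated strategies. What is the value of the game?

2

Row C is strictly dominated by row B (4>2, 5>-1, 2>-3); eliminate C.
Row A is strictly dominated by row B (4>3, 5>0, 2>-3); eliminate A.
Column a is strictly dominated by c for Bob (2<4); eliminate a.
Column b is strictly dominated by c for Bob (2<5); eliminate b.
Only (B, c) remains, with payoff 2.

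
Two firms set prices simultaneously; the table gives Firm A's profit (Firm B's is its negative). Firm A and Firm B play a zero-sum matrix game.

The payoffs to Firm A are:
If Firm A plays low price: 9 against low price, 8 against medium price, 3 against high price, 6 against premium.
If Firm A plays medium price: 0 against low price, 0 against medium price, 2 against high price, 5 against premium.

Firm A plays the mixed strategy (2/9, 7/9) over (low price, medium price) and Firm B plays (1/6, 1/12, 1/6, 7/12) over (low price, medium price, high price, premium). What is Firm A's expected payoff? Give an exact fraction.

421/108

Against (1/6, 1/12, 1/6, 7/12), each row's expected payoff is low price: 37/6; medium price: 13/4.
Taking the (2/9, 7/9)-weighted average: (2/9)·(37/6) + (7/9)·(13/4) = 421/108.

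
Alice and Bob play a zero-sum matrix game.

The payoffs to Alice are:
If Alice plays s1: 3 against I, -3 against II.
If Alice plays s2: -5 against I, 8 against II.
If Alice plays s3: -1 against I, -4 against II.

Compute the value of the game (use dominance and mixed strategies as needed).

Row s3 is strictly dominated by row s1, so Alice never plays it.
The remaining 2×2 game on (s1, s2) × (I, II) has no saddle point. Let Alice play s1 with probability p; indifference gives 3p − 5(1−p) = −3p + 8(1−p), so p = 13/19.
Similarly Bob's optimal q on I is 11/19, and the value is 3·(11/19) + (-3)·(8/19) = 9/19.

9/19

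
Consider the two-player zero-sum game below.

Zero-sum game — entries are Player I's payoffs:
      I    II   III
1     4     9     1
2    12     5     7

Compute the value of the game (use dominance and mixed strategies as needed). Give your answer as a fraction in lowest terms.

29/5

Column I is strictly dominated by III for Player II (it gives Player I more in every row).
The remaining 2×2 game on (1, 2) × (II, III) has no saddle point. Let Player I play 1 with probability p; indifference gives 9p + 5(1−p) = p + 7(1−p), so p = 1/5.
Similarly Player II's optimal q on II is 3/5, and the value is 9·(3/5) + (1)·(2/5) = 29/5.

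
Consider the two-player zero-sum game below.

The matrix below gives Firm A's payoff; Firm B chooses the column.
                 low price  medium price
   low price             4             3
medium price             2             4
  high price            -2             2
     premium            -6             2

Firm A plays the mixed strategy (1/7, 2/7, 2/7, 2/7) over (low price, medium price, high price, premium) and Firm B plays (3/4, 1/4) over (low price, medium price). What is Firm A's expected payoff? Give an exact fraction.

Against (3/4, 1/4), each row's expected payoff is low price: 15/4; medium price: 5/2; high price: -1; premium: -4.
Taking the (1/7, 2/7, 2/7, 2/7)-weighted average: (1/7)·(15/4) + (2/7)·(5/2) + (2/7)·(-1) + (2/7)·(-4) = -5/28.

-5/28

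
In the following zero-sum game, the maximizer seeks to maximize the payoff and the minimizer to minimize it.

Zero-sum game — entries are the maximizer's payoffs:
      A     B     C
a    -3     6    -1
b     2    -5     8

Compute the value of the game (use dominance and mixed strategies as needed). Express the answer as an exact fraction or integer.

Column C is strictly dominated by A for the minimizer (it gives the maximizer more in every row).
The remaining 2×2 game on (a, b) × (A, B) has no saddle point. Let the maximizer play a with probability p; indifference gives −3p + 2(1−p) = 6p − 5(1−p), so p = 7/16.
Similarly the minimizer's optimal q on A is 11/16, and the value is -3·(11/16) + (6)·(5/16) = -3/16.

-3/16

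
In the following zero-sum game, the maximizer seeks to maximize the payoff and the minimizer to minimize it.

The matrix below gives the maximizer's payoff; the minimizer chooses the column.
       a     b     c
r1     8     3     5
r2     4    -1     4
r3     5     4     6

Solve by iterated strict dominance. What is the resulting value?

Row r2 is strictly dominated by row r1 (8>4, 3>-1, 5>4); eliminate r2.
Column a is strictly dominated by b for the minimizer (3<8, 4<5); eliminate a.
Row r1 is strictly dominated by row r3 (4>3, 6>5); eliminate r1.
Column c is strictly dominated by b for the minimizer (4<6); eliminate c.
Only (r3, b) remains, with payoff 4.

4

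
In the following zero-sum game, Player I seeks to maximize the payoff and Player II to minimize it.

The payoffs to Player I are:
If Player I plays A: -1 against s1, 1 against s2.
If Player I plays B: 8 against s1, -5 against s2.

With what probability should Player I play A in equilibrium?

13/15

Row minima are -1 and -5, so Player I's maximin is -1; column maxima are 8 and 1, so Player II's minimax is 1. These differ, so the equilibrium is in mixed strategies.
Let Player I play A with probability p. Player II is indifferent when −p + 8(1−p) = p − 5(1−p), giving p = 13/15.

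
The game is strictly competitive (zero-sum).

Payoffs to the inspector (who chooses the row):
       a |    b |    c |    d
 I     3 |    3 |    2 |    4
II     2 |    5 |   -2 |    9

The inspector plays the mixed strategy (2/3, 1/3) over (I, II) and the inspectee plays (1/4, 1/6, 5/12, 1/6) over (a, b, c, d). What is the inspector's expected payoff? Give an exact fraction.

Against (1/4, 1/6, 5/12, 1/6), each row's expected payoff is I: 11/4; II: 2.
Taking the (2/3, 1/3)-weighted average: (2/3)·(11/4) + (1/3)·(2) = 5/2.

5/2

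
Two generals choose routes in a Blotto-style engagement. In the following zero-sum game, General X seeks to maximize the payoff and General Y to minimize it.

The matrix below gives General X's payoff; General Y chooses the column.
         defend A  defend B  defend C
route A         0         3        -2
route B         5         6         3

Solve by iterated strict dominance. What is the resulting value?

3

Row route A is strictly dominated by row route B (5>0, 6>3, 3>-2); eliminate route A.
Column defend B is strictly dominated by defend A for General Y (5<6); eliminate defend B.
Column defend A is strictly dominated by defend C for General Y (3<5); eliminate defend A.
Only (route B, defend C) remains, with payoff 3.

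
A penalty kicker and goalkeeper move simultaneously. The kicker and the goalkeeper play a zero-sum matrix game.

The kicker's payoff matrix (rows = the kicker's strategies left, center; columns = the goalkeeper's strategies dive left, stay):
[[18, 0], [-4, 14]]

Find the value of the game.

Row minima are 0 and -4, so the kicker's maximin is 0; column maxima are 18 and 14, so the goalkeeper's minimax is 14. These differ, so the equilibrium is in mixed strategies.
Let the kicker play left with probability p. The goalkeeper is indifferent when 18p − 4(1−p) = 14(1−p), giving p = 1/2.
Let the goalkeeper play dive left with probability q. The kicker is indifferent when 18q = −4q + 14(1−q), giving q = 7/18.
The value is 18·(7/18) + (0)·(11/18) = 7.

7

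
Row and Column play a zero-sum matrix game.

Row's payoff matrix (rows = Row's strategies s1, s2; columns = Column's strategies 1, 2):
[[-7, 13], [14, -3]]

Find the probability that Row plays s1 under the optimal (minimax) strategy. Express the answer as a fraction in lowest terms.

Row minima are -7 and -3, so Row's maximin is -3; column maxima are 14 and 13, so Column's minimax is 13. These differ, so the equilibrium is in mixed strategies.
Let Row play s1 with probability p. Column is indifferent when −7p + 14(1−p) = 13p − 3(1−p), giving p = 17/37.

17/37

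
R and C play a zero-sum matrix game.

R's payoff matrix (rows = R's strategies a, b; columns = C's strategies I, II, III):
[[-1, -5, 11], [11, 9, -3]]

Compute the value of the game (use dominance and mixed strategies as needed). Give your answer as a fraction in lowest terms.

Column I is strictly dominated by II for C (it gives R more in every row).
The remaining 2×2 game on (a, b) × (II, III) has no saddle point. Let R play a with probability p; indifference gives −5p + 9(1−p) = 11p − 3(1−p), so p = 3/7.
Similarly C's optimal q on II is 1/2, and the value is -5·(1/2) + (11)·(1/2) = 3.

3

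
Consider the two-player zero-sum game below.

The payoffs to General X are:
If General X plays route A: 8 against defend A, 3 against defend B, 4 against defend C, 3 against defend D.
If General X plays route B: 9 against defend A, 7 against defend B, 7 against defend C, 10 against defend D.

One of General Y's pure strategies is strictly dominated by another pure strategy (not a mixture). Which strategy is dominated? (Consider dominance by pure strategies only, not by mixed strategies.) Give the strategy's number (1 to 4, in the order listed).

General Y prefers columns that give General X less. Compare defend A with defend B: 3 < 8, 7 < 9.
So defend B strictly dominates defend A for General Y; defend A is strictly dominated.

1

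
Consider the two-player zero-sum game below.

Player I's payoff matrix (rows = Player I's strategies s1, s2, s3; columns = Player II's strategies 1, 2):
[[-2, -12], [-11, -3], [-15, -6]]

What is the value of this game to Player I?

-7

Row s3 is strictly dominated by row s2, so Player I never plays it.
The remaining 2×2 game on (s1, s2) × (1, 2) has no saddle point. Let Player I play s1 with probability p; indifference gives −2p − 11(1−p) = −12p − 3(1−p), so p = 4/9.
Similarly Player II's optimal q on 1 is 1/2, and the value is -2·(1/2) + (-12)·(1/2) = -7.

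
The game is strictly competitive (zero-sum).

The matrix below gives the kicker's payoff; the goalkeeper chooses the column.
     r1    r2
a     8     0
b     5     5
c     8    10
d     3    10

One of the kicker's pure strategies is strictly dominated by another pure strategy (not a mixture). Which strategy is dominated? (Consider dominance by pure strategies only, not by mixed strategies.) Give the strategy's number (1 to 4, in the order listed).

2

Compare b with c: 8 > 5, 10 > 5.
So c strictly dominates b for the kicker; b is strictly dominated.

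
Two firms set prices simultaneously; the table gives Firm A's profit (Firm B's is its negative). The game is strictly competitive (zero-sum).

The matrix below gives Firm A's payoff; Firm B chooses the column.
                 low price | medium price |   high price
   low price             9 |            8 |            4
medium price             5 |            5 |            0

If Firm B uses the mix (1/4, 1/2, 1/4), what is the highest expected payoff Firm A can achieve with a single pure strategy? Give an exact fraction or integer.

low price: (9)·(1/4) + (8)·(1/2) + (4)·(1/4) = 29/4.
medium price: (5)·(1/4) + (5)·(1/2) + (0)·(1/4) = 15/4.
The best pure response is low price with expected payoff 29/4.

29/4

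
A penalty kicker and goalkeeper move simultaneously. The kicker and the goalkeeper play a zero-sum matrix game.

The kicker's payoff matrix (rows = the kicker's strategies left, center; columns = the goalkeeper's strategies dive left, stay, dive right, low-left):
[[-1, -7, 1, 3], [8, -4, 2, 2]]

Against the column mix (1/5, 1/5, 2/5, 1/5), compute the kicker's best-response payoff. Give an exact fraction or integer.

2

left: (-1)·(1/5) + (-7)·(1/5) + (1)·(2/5) + (3)·(1/5) = -3/5.
center: (8)·(1/5) + (-4)·(1/5) + (2)·(2/5) + (2)·(1/5) = 2.
The best pure response is center with expected payoff 2.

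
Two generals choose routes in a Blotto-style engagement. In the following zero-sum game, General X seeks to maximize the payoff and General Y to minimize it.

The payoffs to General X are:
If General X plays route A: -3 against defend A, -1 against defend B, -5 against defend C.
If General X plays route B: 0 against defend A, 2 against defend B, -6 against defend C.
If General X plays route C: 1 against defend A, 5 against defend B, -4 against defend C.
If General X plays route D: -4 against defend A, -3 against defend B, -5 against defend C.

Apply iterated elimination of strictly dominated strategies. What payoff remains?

-4

Column defend A is strictly dominated by defend C for General Y (-5<-3, -6<0, -4<1, -5<-4); eliminate defend A.
Column defend B is strictly dominated by defend C for General Y (-5<-1, -6<2, -4<5, -5<-3); eliminate defend B.
Row route D is strictly dominated by row route C (-4>-5); eliminate route D.
Row route A is strictly dominated by row route C (-4>-5); eliminate route A.
Row route B is strictly dominated by row route C (-4>-6); eliminate route B.
Only (route C, defend C) remains, with payoff -4.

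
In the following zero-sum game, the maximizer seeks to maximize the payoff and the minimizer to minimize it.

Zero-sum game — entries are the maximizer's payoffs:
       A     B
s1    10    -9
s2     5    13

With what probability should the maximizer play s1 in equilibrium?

8/27

Row minima are -9 and 5, so the maximizer's maximin is 5; column maxima are 10 and 13, so the minimizer's minimax is 10. These differ, so the equilibrium is in mixed strategies.
Let the maximizer play s1 with probability p. The minimizer is indifferent when 10p + 5(1−p) = −9p + 13(1−p), giving p = 8/27.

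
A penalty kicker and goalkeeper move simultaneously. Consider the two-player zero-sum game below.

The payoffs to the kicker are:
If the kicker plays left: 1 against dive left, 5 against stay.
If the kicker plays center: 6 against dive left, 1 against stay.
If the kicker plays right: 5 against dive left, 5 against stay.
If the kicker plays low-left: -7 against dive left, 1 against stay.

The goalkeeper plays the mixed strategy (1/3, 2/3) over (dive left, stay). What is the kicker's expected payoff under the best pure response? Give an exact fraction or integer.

left: (1)·(1/3) + (5)·(2/3) = 11/3.
center: (6)·(1/3) + (1)·(2/3) = 8/3.
right: (5)·(1/3) + (5)·(2/3) = 5.
low-left: (-7)·(1/3) + (1)·(2/3) = -5/3.
The best pure response is right with expected payoff 5.

5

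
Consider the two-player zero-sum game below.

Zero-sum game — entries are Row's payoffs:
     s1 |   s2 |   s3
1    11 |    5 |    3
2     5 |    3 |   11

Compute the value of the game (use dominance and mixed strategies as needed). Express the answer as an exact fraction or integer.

23/5

Column s1 is strictly dominated by s2 for Column (it gives Row more in every row).
The remaining 2×2 game on (1, 2) × (s2, s3) has no saddle point. Let Row play 1 with probability p; indifference gives 5p + 3(1−p) = 3p + 11(1−p), so p = 4/5.
Similarly Column's optimal q on s2 is 4/5, and the value is 5·(4/5) + (3)·(1/5) = 23/5.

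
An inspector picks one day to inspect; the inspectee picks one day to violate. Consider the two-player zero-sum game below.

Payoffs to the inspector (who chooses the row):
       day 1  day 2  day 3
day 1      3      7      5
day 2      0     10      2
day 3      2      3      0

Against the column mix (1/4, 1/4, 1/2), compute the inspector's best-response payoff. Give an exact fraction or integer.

day 1: (3)·(1/4) + (7)·(1/4) + (5)·(1/2) = 5.
day 2: (0)·(1/4) + (10)·(1/4) + (2)·(1/2) = 7/2.
day 3: (2)·(1/4) + (3)·(1/4) + (0)·(1/2) = 5/4.
The best pure response is day 1 with expected payoff 5.

5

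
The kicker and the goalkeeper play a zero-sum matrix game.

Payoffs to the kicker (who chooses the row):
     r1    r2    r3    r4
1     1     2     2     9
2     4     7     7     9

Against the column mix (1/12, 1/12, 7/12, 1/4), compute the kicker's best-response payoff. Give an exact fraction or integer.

29/4

1: (1)·(1/12) + (2)·(1/12) + (2)·(7/12) + (9)·(1/4) = 11/3.
2: (4)·(1/12) + (7)·(1/12) + (7)·(7/12) + (9)·(1/4) = 29/4.
The best pure response is 2 with expected payoff 29/4.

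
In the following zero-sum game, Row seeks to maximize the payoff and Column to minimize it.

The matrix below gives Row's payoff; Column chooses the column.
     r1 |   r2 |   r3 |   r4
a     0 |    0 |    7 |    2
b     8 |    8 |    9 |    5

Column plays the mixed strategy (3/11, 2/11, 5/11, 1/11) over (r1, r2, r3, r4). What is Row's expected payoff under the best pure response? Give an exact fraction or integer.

90/11

a: (0)·(3/11) + (0)·(2/11) + (7)·(5/11) + (2)·(1/11) = 37/11.
b: (8)·(3/11) + (8)·(2/11) + (9)·(5/11) + (5)·(1/11) = 90/11.
The best pure response is b with expected payoff 90/11.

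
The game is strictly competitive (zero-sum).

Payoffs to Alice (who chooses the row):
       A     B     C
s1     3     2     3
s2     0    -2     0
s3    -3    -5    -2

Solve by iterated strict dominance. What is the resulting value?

Column C is strictly dominated by B for Bob (2<3, -2<0, -5<-2); eliminate C.
Row s2 is strictly dominated by row s1 (3>0, 2>-2); eliminate s2.
Row s3 is strictly dominated by row s1 (3>-3, 2>-5); eliminate s3.
Column A is strictly dominated by B for Bob (2<3); eliminate A.
Only (s1, B) remains, with payoff 2.

2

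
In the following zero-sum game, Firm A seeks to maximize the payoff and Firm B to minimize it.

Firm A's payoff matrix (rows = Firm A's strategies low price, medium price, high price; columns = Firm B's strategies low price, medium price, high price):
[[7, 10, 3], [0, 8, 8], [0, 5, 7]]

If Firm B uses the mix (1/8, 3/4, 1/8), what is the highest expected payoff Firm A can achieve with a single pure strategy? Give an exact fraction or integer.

low price: (7)·(1/8) + (10)·(3/4) + (3)·(1/8) = 35/4.
medium price: (0)·(1/8) + (8)·(3/4) + (8)·(1/8) = 7.
high price: (0)·(1/8) + (5)·(3/4) + (7)·(1/8) = 37/8.
The best pure response is low price with expected payoff 35/4.

35/4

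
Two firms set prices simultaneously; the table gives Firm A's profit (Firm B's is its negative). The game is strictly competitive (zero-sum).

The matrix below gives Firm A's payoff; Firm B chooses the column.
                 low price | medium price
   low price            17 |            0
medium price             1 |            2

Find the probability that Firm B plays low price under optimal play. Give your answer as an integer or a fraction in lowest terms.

1/9

Row minima are 0 and 1, so Firm A's maximin is 1; column maxima are 17 and 2, so Firm B's minimax is 2. These differ, so the equilibrium is in mixed strategies.
Let Firm B play low price with probability q. Firm A is indifferent when 17q = q + 2(1−q), giving q = 1/9.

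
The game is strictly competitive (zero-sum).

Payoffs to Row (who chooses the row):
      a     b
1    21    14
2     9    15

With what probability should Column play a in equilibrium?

1/13

Row minima are 14 and 9, so Row's maximin is 14; column maxima are 21 and 15, so Column's minimax is 15. These differ, so the equilibrium is in mixed strategies.
Let Column play a with probability q. Row is indifferent when 21q + 14(1−q) = 9q + 15(1−q), giving q = 1/13.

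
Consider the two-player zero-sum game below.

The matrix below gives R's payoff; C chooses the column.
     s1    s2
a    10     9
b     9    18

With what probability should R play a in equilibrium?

9/10

Row minima are 9 and 9, so R's maximin is 9; column maxima are 10 and 18, so C's minimax is 10. These differ, so the equilibrium is in mixed strategies.
Let R play a with probability p. C is indifferent when 10p + 9(1−p) = 9p + 18(1−p), giving p = 9/10.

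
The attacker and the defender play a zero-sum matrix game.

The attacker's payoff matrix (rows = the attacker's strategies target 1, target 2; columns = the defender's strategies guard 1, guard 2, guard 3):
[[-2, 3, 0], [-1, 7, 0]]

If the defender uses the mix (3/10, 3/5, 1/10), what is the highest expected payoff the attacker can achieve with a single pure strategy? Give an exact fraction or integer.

39/10

target 1: (-2)·(3/10) + (3)·(3/5) + (0)·(1/10) = 6/5.
target 2: (-1)·(3/10) + (7)·(3/5) + (0)·(1/10) = 39/10.
The best pure response is target 2 with expected payoff 39/10.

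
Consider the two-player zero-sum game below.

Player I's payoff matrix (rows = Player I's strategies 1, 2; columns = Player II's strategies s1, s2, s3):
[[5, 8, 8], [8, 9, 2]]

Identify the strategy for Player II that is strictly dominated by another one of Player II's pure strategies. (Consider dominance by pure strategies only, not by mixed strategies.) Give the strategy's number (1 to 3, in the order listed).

Player II prefers columns that give Player I less. Compare s2 with s1: 5 < 8, 8 < 9.
So s1 strictly dominates s2 for Player II; s2 is strictly dominated.

2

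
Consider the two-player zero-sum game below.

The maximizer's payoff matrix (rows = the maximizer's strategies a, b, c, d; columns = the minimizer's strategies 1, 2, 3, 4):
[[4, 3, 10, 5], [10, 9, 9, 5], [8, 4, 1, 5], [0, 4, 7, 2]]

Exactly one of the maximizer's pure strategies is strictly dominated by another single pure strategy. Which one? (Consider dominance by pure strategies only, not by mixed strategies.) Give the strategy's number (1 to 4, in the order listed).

Compare d with b: 10 > 0, 9 > 4, 9 > 7, 5 > 2.
So b strictly dominates d for the maximizer; d is strictly dominated.

4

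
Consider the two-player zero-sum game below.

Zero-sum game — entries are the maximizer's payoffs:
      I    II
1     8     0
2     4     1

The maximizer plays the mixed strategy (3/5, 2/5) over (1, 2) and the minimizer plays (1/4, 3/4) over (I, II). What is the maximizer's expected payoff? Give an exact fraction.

19/10

Against (1/4, 3/4), each row's expected payoff is 1: 2; 2: 7/4.
Taking the (3/5, 2/5)-weighted average: (3/5)·(2) + (2/5)·(7/4) = 19/10.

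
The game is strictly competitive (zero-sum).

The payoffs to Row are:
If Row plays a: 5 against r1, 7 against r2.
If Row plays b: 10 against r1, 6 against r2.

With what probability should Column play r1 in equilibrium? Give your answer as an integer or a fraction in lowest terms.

Row minima are 5 and 6, so Row's maximin is 6; column maxima are 10 and 7, so Column's minimax is 7. These differ, so the equilibrium is in mixed strategies.
Let Column play r1 with probability q. Row is indifferent when 5q + 7(1−q) = 10q + 6(1−q), giving q = 1/6.

1/6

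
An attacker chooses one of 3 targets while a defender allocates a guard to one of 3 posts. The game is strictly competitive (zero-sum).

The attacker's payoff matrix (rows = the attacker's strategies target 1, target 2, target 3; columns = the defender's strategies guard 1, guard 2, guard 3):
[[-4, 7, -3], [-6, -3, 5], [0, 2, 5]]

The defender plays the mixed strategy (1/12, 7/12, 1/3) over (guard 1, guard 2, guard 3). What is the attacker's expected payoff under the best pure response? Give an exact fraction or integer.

target 1: (-4)·(1/12) + (7)·(7/12) + (-3)·(1/3) = 11/4.
target 2: (-6)·(1/12) + (-3)·(7/12) + (5)·(1/3) = -7/12.
target 3: (0)·(1/12) + (2)·(7/12) + (5)·(1/3) = 17/6.
The best pure response is target 3 with expected payoff 17/6.

17/6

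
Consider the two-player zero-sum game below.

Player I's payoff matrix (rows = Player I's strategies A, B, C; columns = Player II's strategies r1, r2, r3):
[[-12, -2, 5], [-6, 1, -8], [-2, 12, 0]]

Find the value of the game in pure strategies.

-2

Row minima: -12, -8, -2 → Player I's maximin is -2.
Column maxima: -2, 12, 5 → Player II's minimax is -2.
They coincide at (C, r1), so the value is -2.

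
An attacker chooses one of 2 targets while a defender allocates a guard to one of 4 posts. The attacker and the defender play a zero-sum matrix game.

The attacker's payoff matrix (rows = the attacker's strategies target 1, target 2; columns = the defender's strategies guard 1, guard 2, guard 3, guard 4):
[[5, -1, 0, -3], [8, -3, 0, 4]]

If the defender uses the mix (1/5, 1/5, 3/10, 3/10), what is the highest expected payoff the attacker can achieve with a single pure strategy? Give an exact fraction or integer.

target 1: (5)·(1/5) + (-1)·(1/5) + (0)·(3/10) + (-3)·(3/10) = -1/10.
target 2: (8)·(1/5) + (-3)·(1/5) + (0)·(3/10) + (4)·(3/10) = 11/5.
The best pure response is target 2 with expected payoff 11/5.

11/5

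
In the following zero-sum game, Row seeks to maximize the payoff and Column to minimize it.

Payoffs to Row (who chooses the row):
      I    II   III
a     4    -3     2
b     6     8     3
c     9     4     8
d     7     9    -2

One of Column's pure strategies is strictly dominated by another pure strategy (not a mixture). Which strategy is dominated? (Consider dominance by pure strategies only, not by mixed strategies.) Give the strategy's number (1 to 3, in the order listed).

1

Column prefers columns that give Row less. Compare I with III: 2 < 4, 3 < 6, 8 < 9, -2 < 7.
So III strictly dominates I for Column; I is strictly dominated.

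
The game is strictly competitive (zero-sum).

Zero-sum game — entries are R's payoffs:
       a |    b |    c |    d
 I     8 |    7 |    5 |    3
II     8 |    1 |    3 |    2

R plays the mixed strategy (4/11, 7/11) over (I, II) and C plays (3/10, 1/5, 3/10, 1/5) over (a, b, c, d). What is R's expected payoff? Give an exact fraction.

Against (3/10, 1/5, 3/10, 1/5), each row's expected payoff is I: 59/10; II: 39/10.
Taking the (4/11, 7/11)-weighted average: (4/11)·(59/10) + (7/11)·(39/10) = 509/110.

509/110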